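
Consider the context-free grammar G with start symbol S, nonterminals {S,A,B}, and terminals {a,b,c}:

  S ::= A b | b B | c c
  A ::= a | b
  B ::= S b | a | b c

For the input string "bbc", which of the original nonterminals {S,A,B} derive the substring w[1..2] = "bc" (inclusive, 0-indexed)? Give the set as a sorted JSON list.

Convert to CNF:
  S -> A T0 | T0 B | T1 T1
  A -> a | b
  B -> S T0 | T0 T1 | a
  T0 -> b
  T1 -> c

CYK fill, restricted to cells inside w[1..2]:
  [1..1]={A,T0}  "b"  orig:{A}
  [2..2]={T1}  "c"  orig:{}
  [1..2]={B}  "bc"

Original NTs in T[1,2] deriving "bc": ["B"]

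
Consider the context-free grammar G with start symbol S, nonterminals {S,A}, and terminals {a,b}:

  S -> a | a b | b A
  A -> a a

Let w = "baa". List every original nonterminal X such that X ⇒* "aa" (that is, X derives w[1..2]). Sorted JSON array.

CNF form of G:
  S -> T0 T1 | T1 A | a
  A -> T0 T0
  T0 -> a
  T1 -> b

CYK fill (cells [i..j] with 1 ≤ i ≤ j ≤ 2 only):
  cell(1,1) a: {S,T0}  orig:{S}
  cell(2,2) a: {S,T0}  orig:{S}
  cell(1,2) aa: {A}

Original NTs in T[1,2] deriving "aa": ["A"]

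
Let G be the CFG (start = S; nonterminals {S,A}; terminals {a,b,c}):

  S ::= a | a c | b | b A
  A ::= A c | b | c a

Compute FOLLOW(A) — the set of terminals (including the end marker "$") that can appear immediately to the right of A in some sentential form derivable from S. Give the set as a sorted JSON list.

Compute FIRST by fixpoint:
pass 1:
  A via A→b: +{b}
  A via A→c a: +{c}
  S via S→a: +{a}
  S via S→b: +{b}
  S: {a,b}  A: {b,c}
pass 2: (stable)
  S: {a,b}  A: {b,c}

Compute FOLLOW by fixpoint:
FOLLOW(S) := {$}
round 1:
  A→A c: FOLLOW(A) ⊇ FIRST(c) = {c}; new: +{c}
  S→b A: FOLLOW(A) ⊇ FOLLOW(S) ⊇ {$}; new: +{$}
  FOLLOW(S)={$}  FOLLOW(A)={$,c}
round 2: (no change)
  FOLLOW(S)={$}  FOLLOW(A)={$,c}

FOLLOW(A) = ["$", "c"]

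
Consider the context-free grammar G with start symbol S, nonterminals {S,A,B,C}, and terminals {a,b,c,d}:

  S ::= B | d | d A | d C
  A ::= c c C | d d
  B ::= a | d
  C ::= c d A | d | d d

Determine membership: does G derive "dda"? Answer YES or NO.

Convert to CNF:
  S -> T1 A | T1 C | a | d
  A -> T0 X2 | T1 T1
  B -> a | d
  C -> T0 X3 | T1 T1 | d
  T0 -> c
  T1 -> d
  X2 -> T0 C
  X3 -> T1 A

CYK fill:
  T[0,0] 'd' = {B,C,S,T1}  orig:{B,C,S}
  T[1,1] 'd' = {B,C,S,T1}  orig:{B,C,S}
  T[2,2] 'a' = {B,S}
  T[0,1] 'dd' = {A,C,S}
  T[1,2] 'da' = ∅
  T[0,2] 'dda' = ∅

S ∉ T[0,2] ⇒ NO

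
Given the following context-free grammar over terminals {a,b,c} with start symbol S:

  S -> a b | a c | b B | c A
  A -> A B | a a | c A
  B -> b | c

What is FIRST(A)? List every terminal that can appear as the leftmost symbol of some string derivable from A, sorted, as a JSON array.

FIRST sets, iterate to fixpoint:
iter 1:
  A via A→a a: +{a}
  A via A→c A: +{c}
  B via B→b: +{b}
  B via B→c: +{c}
  S via S→a b: +{a}
  S via S→b B: +{b}
  S via S→c A: +{c}
  FIRST(S)={a,b,c}  FIRST(A)={a,c}  FIRST(B)={b,c}
iter 2: — fixpoint
  FIRST(S)={a,b,c}  FIRST(A)={a,c}  FIRST(B)={b,c}

FIRST(A) = ["a", "c"]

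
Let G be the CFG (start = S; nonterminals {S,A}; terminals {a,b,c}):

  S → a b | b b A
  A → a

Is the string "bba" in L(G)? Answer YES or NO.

CNF form of G:
  S -> T0 T1 | T1 X2
  A -> a
  T0 -> a
  T1 -> b
  X2 -> T1 A

CYK fill:
  cell(0,0) b: {T1}  orig:{}
  cell(1,1) b: {T1}  orig:{}
  cell(2,2) a: {A,T0}  orig:{A}
  cell(0,1) bb: ∅
  cell(1,2) ba: {X2}  orig:{}
  cell(0,2) bba: {S}

S ∈ T[0,2] ⇒ YES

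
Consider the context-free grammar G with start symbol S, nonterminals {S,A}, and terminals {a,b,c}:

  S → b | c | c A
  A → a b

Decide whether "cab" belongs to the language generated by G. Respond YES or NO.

CNF form of G:
  S -> T2 A | b | c
  A -> T0 T1
  T0 -> a
  T1 -> b
  T2 -> c

CYK table (by increasing span):
  cell(0,0) c: {S,T2}  orig:{S}
  cell(1,1) a: {T0}  orig:{}
  cell(2,2) b: {S,T1}  orig:{S}
  cell(0,1) ca: ∅
  cell(1,2) ab: {A}
  cell(0,2) cab: {S}

S ∈ T[0,2] ⇒ YES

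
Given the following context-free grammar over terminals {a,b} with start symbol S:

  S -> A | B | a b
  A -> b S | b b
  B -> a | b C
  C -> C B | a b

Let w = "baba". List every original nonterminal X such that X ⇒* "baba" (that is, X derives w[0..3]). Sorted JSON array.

Convert to CNF:
  S -> T0 C | T0 S | T0 T0 | T1 T0 | a
  A -> T0 S | T0 T0
  B -> T0 C | a
  C -> C B | T1 T0
  T0 -> b
  T1 -> a

CYK fill (cells [i..j] with 0 ≤ i ≤ j ≤ 3 only):
  T[0,0] 'b' = {T0}  orig:{}
  T[1,1] 'a' = {B,S,T1}  orig:{B,S}
  T[2,2] 'b' = {T0}  orig:{}
  T[3,3] 'a' = {B,S,T1}  orig:{B,S}
  T[0,1] 'ba' = {A,S}
  T[1,2] 'ab' = {C,S}
  T[2,3] 'ba' = {A,S}
  T[0,2] 'bab' = {A,B,S}
  T[1,3] 'aba' = {C}
  T[0,3] 'baba' = {B,S}

Original NTs in T[0,3] deriving "baba": ["B", "S"]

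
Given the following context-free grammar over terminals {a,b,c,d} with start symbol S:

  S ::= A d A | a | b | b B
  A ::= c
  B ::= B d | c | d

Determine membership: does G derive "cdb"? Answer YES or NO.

CNF form of G:
  S -> A X2 | T1 B | a | b
  A -> c
  B -> B T0 | c | d
  T0 -> d
  T1 -> b
  X2 -> T0 A

CYK table (by increasing span):
  T[0,0] 'c' = {A,B}
  T[1,1] 'd' = {B,T0}  orig:{B}
  T[2,2] 'b' = {S,T1}  orig:{S}
  T[0,1] 'cd' = {B}
  T[1,2] 'db' = ∅
  T[0,2] 'cdb' = ∅

S ∉ T[0,2] ⇒ NO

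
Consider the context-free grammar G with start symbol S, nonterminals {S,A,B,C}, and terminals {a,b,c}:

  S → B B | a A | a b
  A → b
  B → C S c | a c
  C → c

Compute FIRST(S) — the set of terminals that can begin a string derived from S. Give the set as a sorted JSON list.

FIRST iteration:
pass 1:
  A via A→b: +{b}
  B via B→a c: +{a}
  C via C→c: +{c}
  S via S→B B: +{a}
  FIRST(S)={a}  FIRST(A)={b}  FIRST(B)={a}  FIRST(C)={c}
pass 2:
  B via B→C S c: +{c}
  S via S→B B: +{c}
  FIRST(S)={a,c}  FIRST(A)={b}  FIRST(B)={a,c}  FIRST(C)={c}
pass 3: — fixpoint
  FIRST(S)={a,c}  FIRST(A)={b}  FIRST(B)={a,c}  FIRST(C)={c}

FIRST(S) = ["a", "c"]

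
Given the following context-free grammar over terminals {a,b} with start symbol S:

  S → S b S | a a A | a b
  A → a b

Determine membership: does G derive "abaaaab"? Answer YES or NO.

Convert to CNF:
  S -> S X2 | T0 T1 | T0 X3
  A -> T0 T1
  T0 -> a
  T1 -> b
  X2 -> T1 S
  X3 -> T0 A

CYK table (by increasing span):
  [0..0]={T0}  "a"  orig:{}
  [1..1]={T1}  "b"  orig:{}
  [2..2]={T0}  "a"  orig:{}
  [3..3]={T0}  "a"  orig:{}
  [4..4]={T0}  "a"  orig:{}
  [5..5]={T0}  "a"  orig:{}
  [6..6]={T1}  "b"  orig:{}
  [0..1]={A,S}  "ab"
  [1..2]=∅  "ba"
  [2..3]=∅  "aa"
  [3..4]=∅  "aa"
  [4..5]=∅  "aa"
  [5..6]={A,S}  "ab"
  [0..2]=∅  "aba"
  [1..3]=∅  "baa"
  [2..4]=∅  "aaa"
  [3..5]=∅  "aaa"
  [4..6]={X3}  "aab"  orig:{}
  [0..3]=∅  "abaa"
  [1..4]=∅  "baaa"
  [2..5]=∅  "aaaa"
  [3..6]={S}  "aaab"
  [0..4]=∅  "abaaa"
  [1..5]=∅  "baaaa"
  [2..6]=∅  "aaaab"
  [0..5]=∅  "abaaaa"
  [1..6]=∅  "baaaab"
  [0..6]=∅  "abaaaab"

S ∉ T[0,6] ⇒ NO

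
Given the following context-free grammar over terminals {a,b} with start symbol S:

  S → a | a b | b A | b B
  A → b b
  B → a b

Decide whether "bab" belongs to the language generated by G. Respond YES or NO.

Convert to CNF:
  S -> T0 A | T0 B | T1 T0 | a
  A -> T0 T0
  B -> T1 T0
  T0 -> b
  T1 -> a

CYK fill:
  [0..0]={T0}  "b"  orig:{}
  [1..1]={S,T1}  "a"  orig:{S}
  [2..2]={T0}  "b"  orig:{}
  [0..1]=∅  "ba"
  [1..2]={B,S}  "ab"
  [0..2]={S}  "bab"

S ∈ T[0,2] ⇒ YES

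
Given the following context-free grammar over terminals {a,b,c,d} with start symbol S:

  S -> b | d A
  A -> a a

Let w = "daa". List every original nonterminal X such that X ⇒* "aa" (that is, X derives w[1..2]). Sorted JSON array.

Convert to CNF:
  S -> T1 A | b
  A -> T0 T0
  T0 -> a
  T1 -> d

Fill CYK table bottom-up, restricted to cells inside w[1..2]:
  [1..1]={T0}  "a"  orig:{}
  [2..2]={T0}  "a"  orig:{}
  [1..2]={A}  "aa"

Original NTs in T[1,2] deriving "aa": ["A"]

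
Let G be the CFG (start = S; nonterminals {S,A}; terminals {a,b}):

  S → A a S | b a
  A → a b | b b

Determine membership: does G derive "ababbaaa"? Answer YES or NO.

Convert to CNF:
  S -> A X2 | T1 T0
  A -> T0 T1 | T1 T1
  T0 -> a
  T1 -> b
  X2 -> T0 S

CYK fill:
  T[0,0] 'a' = {T0}  orig:{}
  T[1,1] 'b' = {T1}  orig:{}
  T[2,2] 'a' = {T0}  orig:{}
  T[3,3] 'b' = {T1}  orig:{}
  T[4,4] 'b' = {T1}  orig:{}
  T[5,5] 'a' = {T0}  orig:{}
  T[6,6] 'a' = {T0}  orig:{}
  T[7,7] 'a' = {T0}  orig:{}
  T[0,1] 'ab' = {A}
  T[1,2] 'ba' = {S}
  T[2,3] 'ab' = {A}
  T[3,4] 'bb' = {A}
  T[4,5] 'ba' = {S}
  T[5,6] 'aa' = ∅
  T[6,7] 'aa' = ∅
  T[0,2] 'aba' = {X2}  orig:{}
  T[1,3] 'bab' = ∅
  T[2,4] 'abb' = ∅
  T[3,5] 'bba' = ∅
  T[4,6] 'baa' = ∅
  T[5,7] 'aaa' = ∅
  T[0,3] 'abab' = ∅
  T[1,4] 'babb' = ∅
  T[2,5] 'abba' = ∅
  T[3,6] 'bbaa' = ∅
  T[4,7] 'baaa' = ∅
  T[0,4] 'ababb' = ∅
  T[1,5] 'babba' = ∅
  T[2,6] 'abbaa' = ∅
  T[3,7] 'bbaaa' = ∅
  T[0,5] 'ababba' = ∅
  T[1,6] 'babbaa' = ∅
  T[2,7] 'abbaaa' = ∅
  T[0,6] 'ababbaa' = ∅
  T[1,7] 'babbaaa' = ∅
  T[0,7] 'ababbaaa' = ∅

S ∉ T[0,7] ⇒ NO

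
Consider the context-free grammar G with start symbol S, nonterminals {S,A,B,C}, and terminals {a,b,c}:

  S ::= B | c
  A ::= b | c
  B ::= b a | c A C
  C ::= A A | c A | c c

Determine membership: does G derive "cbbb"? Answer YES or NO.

CNF form of G:
  S -> T0 T1 | T2 X4 | c
  A -> b | c
  B -> T0 T1 | T2 X3
  C -> A A | T2 A | T2 T2
  T0 -> b
  T1 -> a
  T2 -> c
  X3 -> A C
  X4 -> A C

Fill CYK table bottom-up:
  cell(0,0) c: {A,S,T2}  orig:{A,S}
  cell(1,1) b: {A,T0}  orig:{A}
  cell(2,2) b: {A,T0}  orig:{A}
  cell(3,3) b: {A,T0}  orig:{A}
  cell(0,1) cb: {C}
  cell(1,2) bb: {C}
  cell(2,3) bb: {C}
  cell(0,2) cbb: {X3,X4}  orig:{}
  cell(1,3) bbb: {X3,X4}  orig:{}
  cell(0,3) cbbb: {B,S}

S ∈ T[0,3] ⇒ YES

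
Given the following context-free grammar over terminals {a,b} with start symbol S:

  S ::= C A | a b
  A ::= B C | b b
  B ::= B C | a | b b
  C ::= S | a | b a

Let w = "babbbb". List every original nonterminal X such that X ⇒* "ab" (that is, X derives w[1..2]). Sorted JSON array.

CNF form of G:
  S -> C A | T1 T0
  A -> B C | T0 T0
  B -> B C | T0 T0 | a
  C -> C A | T0 T1 | T1 T0 | a
  T0 -> b
  T1 -> a

Fill CYK table bottom-up (cells [i..j] with 1 ≤ i ≤ j ≤ 2 only):
  [1..1]={B,C,T1}  "a"  orig:{B,C}
  [2..2]={T0}  "b"  orig:{}
  [1..2]={C,S}  "ab"

Original NTs in T[1,2] deriving "ab": ["C", "S"]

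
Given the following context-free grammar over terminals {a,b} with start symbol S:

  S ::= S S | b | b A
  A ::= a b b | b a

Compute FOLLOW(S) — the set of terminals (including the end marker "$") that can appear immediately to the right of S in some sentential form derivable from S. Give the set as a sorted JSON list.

FIRST sets, iterate to fixpoint:
round 1:
  A via A→a b b: +{a}
  A via A→b a: +{b}
  S via S→b: +{b}
  FIRST(S)={b}  FIRST(A)={a,b}
round 2: (stable)
  FIRST(S)={b}  FIRST(A)={a,b}

FOLLOW sets:
initialize: $ ∈ FOLLOW(S)
round 1:
  S→S S: FOLLOW(S) ⊇ FIRST(S) = {b}; new: +{b}
  S→b A: FOLLOW(A) ⊇ FOLLOW(S) ⊇ {$,b}; new: +{$,b}
  S: {$,b}  A: {$,b}
round 2: done
  S: {$,b}  A: {$,b}

FOLLOW(S) = ["$", "b"]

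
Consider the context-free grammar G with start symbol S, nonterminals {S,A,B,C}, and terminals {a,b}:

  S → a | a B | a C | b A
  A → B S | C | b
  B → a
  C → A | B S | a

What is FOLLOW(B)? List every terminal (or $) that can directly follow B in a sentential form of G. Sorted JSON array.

FIRST iteration:
iter 1:
  A via A→b: +{b}
  B via B→a: +{a}
  C via C→A: +{b}
  C via C→B S: +{a}
  S via S→a: +{a}
  S via S→b A: +{b}
  FIRST(S)={a,b}  FIRST(A)={b}  FIRST(B)={a}  FIRST(C)={a,b}
iter 2:
  A via A→B S: +{a}
  FIRST(S)={a,b}  FIRST(A)={a,b}  FIRST(B)={a}  FIRST(C)={a,b}
iter 3: (stable)
  FIRST(S)={a,b}  FIRST(A)={a,b}  FIRST(B)={a}  FIRST(C)={a,b}

FOLLOW sets:
FOLLOW(S) := {$}
iter 1:
  A→B S: FOLLOW(B) ⊇ FIRST(S) = {a,b}; new: +{a,b}
  S→a B: FOLLOW(B) ⊇ FOLLOW(S) ⊇ {$}; new: +{$}
  S→a C: FOLLOW(C) ⊇ FOLLOW(S) ⊇ {$}; new: +{$}
  S→b A: FOLLOW(A) ⊇ FOLLOW(S) ⊇ {$}; new: +{$}
  S: {$}  A: {$}  B: {$,a,b}  C: {$}
iter 2: done
  S: {$}  A: {$}  B: {$,a,b}  C: {$}

FOLLOW(B) = ["$", "a", "b"]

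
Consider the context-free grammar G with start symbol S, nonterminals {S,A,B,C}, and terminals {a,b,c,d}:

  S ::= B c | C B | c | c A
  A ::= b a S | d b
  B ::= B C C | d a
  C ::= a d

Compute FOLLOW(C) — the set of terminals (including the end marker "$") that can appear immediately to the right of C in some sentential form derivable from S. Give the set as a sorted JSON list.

FIRST sets, iterate to fixpoint:
round 1:
  A via A→b a S: +{b}
  A via A→d b: +{d}
  B via B→d a: +{d}
  C via C→a d: +{a}
  S via S→B c: +{d}
  S via S→C B: +{a}
  S via S→c: +{c}
  S: {a,c,d}  A: {b,d}  B: {d}  C: {a}
round 2: — fixpoint
  S: {a,c,d}  A: {b,d}  B: {d}  C: {a}

Compute FOLLOW by fixpoint:
FOLLOW(S) := {$}
pass 1:
  B→B C C: FOLLOW(B) ⊇ FIRST(C) = {a}; new: +{a}
  B→B C C: FOLLOW(C) ⊇ FIRST(C) = {a}; new: +{a}
  S→B c: FOLLOW(B) ⊇ FIRST(c) = {c}; new: +{c}
  S→C B: FOLLOW(C) ⊇ FIRST(B) = {d}; new: +{d}
  S→C B: FOLLOW(B) ⊇ FOLLOW(S) ⊇ {$}; new: +{$}
  S→c A: FOLLOW(A) ⊇ FOLLOW(S) ⊇ {$}; new: +{$}
  FOLLOW(S)={$}  FOLLOW(A)={$}  FOLLOW(B)={$,a,c}  FOLLOW(C)={a,d}
pass 2:
  B→B C C: FOLLOW(C) ⊇ FOLLOW(B) ⊇ {$,a,c}; new: +{$,c}
  FOLLOW(S)={$}  FOLLOW(A)={$}  FOLLOW(B)={$,a,c}  FOLLOW(C)={$,a,c,d}
pass 3: (stable)
  FOLLOW(S)={$}  FOLLOW(A)={$}  FOLLOW(B)={$,a,c}  FOLLOW(C)={$,a,c,d}

FOLLOW(C) = ["$", "a", "c", "d"]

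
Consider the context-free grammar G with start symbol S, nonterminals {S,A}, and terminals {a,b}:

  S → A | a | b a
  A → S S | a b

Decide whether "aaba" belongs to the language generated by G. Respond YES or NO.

Convert to CNF:
  S -> S S | T0 T1 | T1 T0 | a
  A -> S S | T0 T1
  T0 -> a
  T1 -> b

CYK fill:
  cell(0,0) a: {S,T0}  orig:{S}
  cell(1,1) a: {S,T0}  orig:{S}
  cell(2,2) b: {T1}  orig:{}
  cell(3,3) a: {S,T0}  orig:{S}
  cell(0,1) aa: {A,S}
  cell(1,2) ab: {A,S}
  cell(2,3) ba: {S}
  cell(0,2) aab: {A,S}
  cell(1,3) aba: {A,S}
  cell(0,3) aaba: {A,S}

S ∈ T[0,3] ⇒ YES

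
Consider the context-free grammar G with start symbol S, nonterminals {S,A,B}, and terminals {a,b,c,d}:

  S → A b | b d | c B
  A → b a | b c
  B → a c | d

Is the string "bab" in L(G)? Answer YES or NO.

CNF form of G:
  S -> A T0 | T0 T3 | T2 B
  A -> T0 T1 | T0 T2
  B -> T1 T2 | d
  T0 -> b
  T1 -> a
  T2 -> c
  T3 -> d

CYK fill:
  T[0,0] 'b' = {T0}  orig:{}
  T[1,1] 'a' = {T1}  orig:{}
  T[2,2] 'b' = {T0}  orig:{}
  T[0,1] 'ba' = {A}
  T[1,2] 'ab' = ∅
  T[0,2] 'bab' = {S}

S ∈ T[0,2] ⇒ YES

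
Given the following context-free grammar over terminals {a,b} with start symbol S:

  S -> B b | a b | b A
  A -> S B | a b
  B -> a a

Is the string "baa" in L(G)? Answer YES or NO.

CNF form of G:
  S -> B T1 | T0 T1 | T1 A
  A -> S B | T0 T1
  B -> T0 T0
  T0 -> a
  T1 -> b

CYK fill:
  [0..0]={T1}  "b"  orig:{}
  [1..1]={T0}  "a"  orig:{}
  [2..2]={T0}  "a"  orig:{}
  [0..1]=∅  "ba"
  [1..2]={B}  "aa"
  [0..2]=∅  "baa"

S ∉ T[0,2] ⇒ NO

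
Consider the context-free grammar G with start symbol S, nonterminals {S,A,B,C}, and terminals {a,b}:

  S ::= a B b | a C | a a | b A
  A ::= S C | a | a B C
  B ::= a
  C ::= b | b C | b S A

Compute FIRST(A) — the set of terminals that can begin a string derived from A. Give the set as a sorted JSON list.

FIRST sets, iterate to fixpoint:
round 1:
  A via A→a: +{a}
  B via B→a: +{a}
  C via C→b: +{b}
  S via S→a B b: +{a}
  S via S→b A: +{b}
  S: {a,b}  A: {a}  B: {a}  C: {b}
round 2:
  A via A→S C: +{b}
  S: {a,b}  A: {a,b}  B: {a}  C: {b}
round 3: done
  S: {a,b}  A: {a,b}  B: {a}  C: {b}

FIRST(A) = ["a", "b"]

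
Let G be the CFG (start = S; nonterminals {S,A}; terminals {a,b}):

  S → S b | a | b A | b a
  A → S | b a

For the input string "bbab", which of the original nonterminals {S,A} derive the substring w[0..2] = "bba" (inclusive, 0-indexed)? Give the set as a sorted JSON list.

CNF form of G:
  S -> S T0 | T0 A | T0 T1 | a
  A -> S T0 | T0 A | T0 T1 | a
  T0 -> b
  T1 -> a

Fill CYK table bottom-up (cells [i..j] with 0 ≤ i ≤ j ≤ 2 only):
  cell(0,0) b: {T0}  orig:{}
  cell(1,1) b: {T0}  orig:{}
  cell(2,2) a: {A,S,T1}  orig:{A,S}
  cell(0,1) bb: ∅
  cell(1,2) ba: {A,S}
  cell(0,2) bba: {A,S}

Original NTs in T[0,2] deriving "bba": ["A", "S"]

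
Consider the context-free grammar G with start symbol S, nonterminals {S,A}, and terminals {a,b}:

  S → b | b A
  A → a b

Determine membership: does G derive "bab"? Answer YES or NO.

CNF form of G:
  S -> T1 A | b
  A -> T0 T1
  T0 -> a
  T1 -> b

Fill CYK table bottom-up:
  T[0,0] 'b' = {S,T1}  orig:{S}
  T[1,1] 'a' = {T0}  orig:{}
  T[2,2] 'b' = {S,T1}  orig:{S}
  T[0,1] 'ba' = ∅
  T[1,2] 'ab' = {A}
  T[0,2] 'bab' = {S}

S ∈ T[0,2] ⇒ YES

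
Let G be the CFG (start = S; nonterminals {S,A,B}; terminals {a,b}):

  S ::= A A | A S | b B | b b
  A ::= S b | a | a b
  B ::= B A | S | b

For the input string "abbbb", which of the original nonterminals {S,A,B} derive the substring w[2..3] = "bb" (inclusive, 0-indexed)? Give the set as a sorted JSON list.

CNF form of G:
  S -> A A | A S | T0 B | T0 T0
  A -> S T0 | T1 T0 | a
  B -> A A | A S | B A | T0 B | T0 T0 | b
  T0 -> b
  T1 -> a

Fill CYK table bottom-up — only the sub-triangle for w[2..3]:
  [2..2]={B,T0}  "b"  orig:{B}
  [3..3]={B,T0}  "b"  orig:{B}
  [2..3]={B,S}  "bb"

Original NTs in T[2,3] deriving "bb": ["B", "S"]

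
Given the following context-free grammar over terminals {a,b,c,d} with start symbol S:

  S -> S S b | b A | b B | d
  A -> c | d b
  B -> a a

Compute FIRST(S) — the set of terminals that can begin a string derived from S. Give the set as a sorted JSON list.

FIRST iteration:
pass 1:
  A via A→c: +{c}
  A via A→d b: +{d}
  B via B→a a: +{a}
  S via S→b A: +{b}
  S via S→d: +{d}
  FIRST[S]={b,d}  FIRST[A]={c,d}  FIRST[B]={a}
pass 2: — fixpoint
  FIRST[S]={b,d}  FIRST[A]={c,d}  FIRST[B]={a}

FIRST(S) = ["b", "d"]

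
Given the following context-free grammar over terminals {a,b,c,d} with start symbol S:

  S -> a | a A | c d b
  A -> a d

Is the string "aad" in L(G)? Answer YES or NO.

CNF form of G:
  S -> T0 A | T2 X4 | a
  A -> T0 T1
  T0 -> a
  T1 -> d
  T2 -> c
  T3 -> b
  X4 -> T1 T3

CYK fill:
  [0..0]={S,T0}  "a"  orig:{S}
  [1..1]={S,T0}  "a"  orig:{S}
  [2..2]={T1}  "d"  orig:{}
  [0..1]=∅  "aa"
  [1..2]={A}  "ad"
  [0..2]={S}  "aad"

S ∈ T[0,2] ⇒ YES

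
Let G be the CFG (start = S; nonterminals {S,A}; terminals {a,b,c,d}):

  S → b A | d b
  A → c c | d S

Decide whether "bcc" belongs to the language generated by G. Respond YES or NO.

CNF form of G:
  S -> T1 T2 | T2 A
  A -> T0 T0 | T1 S
  T0 -> c
  T1 -> d
  T2 -> b

CYK table (by increasing span):
  cell(0,0) b: {T2}  orig:{}
  cell(1,1) c: {T0}  orig:{}
  cell(2,2) c: {T0}  orig:{}
  cell(0,1) bc: ∅
  cell(1,2) cc: {A}
  cell(0,2) bcc: {S}

S ∈ T[0,2] ⇒ YES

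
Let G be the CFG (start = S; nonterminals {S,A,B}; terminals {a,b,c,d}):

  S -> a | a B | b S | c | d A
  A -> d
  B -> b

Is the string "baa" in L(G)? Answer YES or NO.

Convert to CNF:
  S -> T0 B | T1 S | T2 A | a | c
  A -> d
  B -> b
  T0 -> a
  T1 -> b
  T2 -> d

CYK table (by increasing span):
  T[0,0] 'b' = {B,T1}  orig:{B}
  T[1,1] 'a' = {S,T0}  orig:{S}
  T[2,2] 'a' = {S,T0}  orig:{S}
  T[0,1] 'ba' = {S}
  T[1,2] 'aa' = ∅
  T[0,2] 'baa' = ∅

S ∉ T[0,2] ⇒ NO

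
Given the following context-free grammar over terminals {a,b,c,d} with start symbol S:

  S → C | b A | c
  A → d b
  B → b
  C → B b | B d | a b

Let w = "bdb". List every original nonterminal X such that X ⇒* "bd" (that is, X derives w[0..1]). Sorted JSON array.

Convert to CNF:
  S -> B T0 | B T1 | T1 A | T2 T1 | c
  A -> T0 T1
  B -> b
  C -> B T0 | B T1 | T2 T1
  T0 -> d
  T1 -> b
  T2 -> a

CYK table (by increasing span) (cells [i..j] with 0 ≤ i ≤ j ≤ 1 only):
  T[0,0] 'b' = {B,T1}  orig:{B}
  T[1,1] 'd' = {T0}  orig:{}
  T[0,1] 'bd' = {C,S}

Original NTs in T[0,1] deriving "bd": ["C", "S"]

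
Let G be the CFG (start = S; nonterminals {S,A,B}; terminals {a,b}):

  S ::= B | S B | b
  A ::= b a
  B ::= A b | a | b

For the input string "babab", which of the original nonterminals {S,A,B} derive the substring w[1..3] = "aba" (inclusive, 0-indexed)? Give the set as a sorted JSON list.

CNF form of G:
  S -> A T0 | S B | a | b
  A -> T0 T1
  B -> A T0 | a | b
  T0 -> b
  T1 -> a

CYK fill — only the sub-triangle for w[1..3]:
  cell(1,1) a: {B,S,T1}  orig:{B,S}
  cell(2,2) b: {B,S,T0}  orig:{B,S}
  cell(3,3) a: {B,S,T1}  orig:{B,S}
  cell(1,2) ab: {S}
  cell(2,3) ba: {A,S}
  cell(1,3) aba: {S}

Original NTs in T[1,3] deriving "aba": ["S"]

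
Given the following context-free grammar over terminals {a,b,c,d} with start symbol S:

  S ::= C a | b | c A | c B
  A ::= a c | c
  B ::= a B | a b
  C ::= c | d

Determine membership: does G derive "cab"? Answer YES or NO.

CNF form of G:
  S -> C T0 | T1 A | T1 B | b
  A -> T0 T1 | c
  B -> T0 B | T0 T2
  C -> c | d
  T0 -> a
  T1 -> c
  T2 -> b

Fill CYK table bottom-up:
  cell(0,0) c: {A,C,T1}  orig:{A,C}
  cell(1,1) a: {T0}  orig:{}
  cell(2,2) b: {S,T2}  orig:{S}
  cell(0,1) ca: {S}
  cell(1,2) ab: {B}
  cell(0,2) cab: {S}

S ∈ T[0,2] ⇒ YES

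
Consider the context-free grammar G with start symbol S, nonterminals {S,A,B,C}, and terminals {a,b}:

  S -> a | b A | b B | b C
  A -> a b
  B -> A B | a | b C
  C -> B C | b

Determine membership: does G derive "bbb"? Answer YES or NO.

CNF form of G:
  S -> T1 A | T1 B | T1 C | a
  A -> T0 T1
  B -> A B | T1 C | a
  C -> B C | b
  T0 -> a
  T1 -> b

Fill CYK table bottom-up:
  T[0,0] 'b' = {C,T1}  orig:{C}
  T[1,1] 'b' = {C,T1}  orig:{C}
  T[2,2] 'b' = {C,T1}  orig:{C}
  T[0,1] 'bb' = {B,S}
  T[1,2] 'bb' = {B,S}
  T[0,2] 'bbb' = {C,S}

S ∈ T[0,2] ⇒ YES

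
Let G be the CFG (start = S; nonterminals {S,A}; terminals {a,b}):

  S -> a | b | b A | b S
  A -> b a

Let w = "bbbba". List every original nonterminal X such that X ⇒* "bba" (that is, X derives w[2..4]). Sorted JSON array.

Convert to CNF:
  S -> T0 A | T0 S | a | b
  A -> T0 T1
  T0 -> b
  T1 -> a

Fill CYK table bottom-up (cells [i..j] with 2 ≤ i ≤ j ≤ 4 only):
  [2..2]={S,T0}  "b"  orig:{S}
  [3..3]={S,T0}  "b"  orig:{S}
  [4..4]={S,T1}  "a"  orig:{S}
  [2..3]={S}  "bb"
  [3..4]={A,S}  "ba"
  [2..4]={S}  "bba"

Original NTs in T[2,4] deriving "bba": ["S"]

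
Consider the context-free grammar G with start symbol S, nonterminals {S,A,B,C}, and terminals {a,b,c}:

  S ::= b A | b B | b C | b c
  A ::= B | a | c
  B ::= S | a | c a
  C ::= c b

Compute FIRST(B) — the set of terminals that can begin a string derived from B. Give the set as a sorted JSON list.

Compute FIRST by fixpoint:
pass 1:
  A via A→a: +{a}
  A via A→c: +{c}
  B via B→a: +{a}
  B via B→c a: +{c}
  C via C→c b: +{c}
  S via S→b A: +{b}
  S: {b}  A: {a,c}  B: {a,c}  C: {c}
pass 2:
  B via B→S: +{b}
  S: {b}  A: {a,c}  B: {a,b,c}  C: {c}
pass 3:
  A via A→B: +{b}
  S: {b}  A: {a,b,c}  B: {a,b,c}  C: {c}
pass 4: — fixpoint
  S: {b}  A: {a,b,c}  B: {a,b,c}  C: {c}

FIRST(B) = ["a", "b", "c"]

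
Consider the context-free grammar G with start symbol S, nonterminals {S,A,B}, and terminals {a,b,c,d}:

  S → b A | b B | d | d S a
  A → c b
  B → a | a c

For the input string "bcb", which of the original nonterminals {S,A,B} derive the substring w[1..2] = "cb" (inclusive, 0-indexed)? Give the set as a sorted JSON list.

Convert to CNF:
  S -> T1 A | T1 B | T3 X4 | d
  A -> T0 T1
  B -> T2 T0 | a
  T0 -> c
  T1 -> b
  T2 -> a
  T3 -> d
  X4 -> S T2

CYK fill — only the sub-triangle for w[1..2]:
  cell(1,1) c: {T0}  orig:{}
  cell(2,2) b: {T1}  orig:{}
  cell(1,2) cb: {A}

Original NTs in T[1,2] deriving "cb": ["A"]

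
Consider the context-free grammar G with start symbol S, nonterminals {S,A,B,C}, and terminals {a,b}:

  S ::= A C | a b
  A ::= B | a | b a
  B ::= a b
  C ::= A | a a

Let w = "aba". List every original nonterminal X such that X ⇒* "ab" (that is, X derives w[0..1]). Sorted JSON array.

CNF form of G:
  S -> A C | T0 T1
  A -> T0 T1 | T1 T0 | a
  B -> T0 T1
  C -> T0 T0 | T0 T1 | T1 T0 | a
  T0 -> a
  T1 -> b

Fill CYK table bottom-up, restricted to cells inside w[0..1]:
  [0..0]={A,C,T0}  "a"  orig:{A,C}
  [1..1]={T1}  "b"  orig:{}
  [0..1]={A,B,C,S}  "ab"

Original NTs in T[0,1] deriving "ab": ["A", "B", "C", "S"]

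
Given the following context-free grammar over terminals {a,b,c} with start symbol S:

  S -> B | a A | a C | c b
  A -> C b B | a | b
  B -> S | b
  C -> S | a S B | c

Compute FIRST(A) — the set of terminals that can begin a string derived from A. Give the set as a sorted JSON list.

Compute FIRST by fixpoint:
round 1:
  A via A→a: +{a}
  A via A→b: +{b}
  B via B→b: +{b}
  C via C→a S B: +{a}
  C via C→c: +{c}
  S via S→B: +{b}
  S via S→a A: +{a}
  S via S→c b: +{c}
  S: {a,b,c}  A: {a,b}  B: {b}  C: {a,c}
round 2:
  A via A→C b B: +{c}
  B via B→S: +{a,c}
  C via C→S: +{b}
  S: {a,b,c}  A: {a,b,c}  B: {a,b,c}  C: {a,b,c}
round 3: (stable)
  S: {a,b,c}  A: {a,b,c}  B: {a,b,c}  C: {a,b,c}

FIRST(A) = ["a", "b", "c"]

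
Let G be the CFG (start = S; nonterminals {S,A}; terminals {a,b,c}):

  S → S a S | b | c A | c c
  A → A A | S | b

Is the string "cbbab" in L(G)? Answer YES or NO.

CNF form of G:
  S -> S X3 | T1 A | T1 T1 | b
  A -> A A | S X2 | T1 A | T1 T1 | b
  T0 -> a
  T1 -> c
  X2 -> T0 S
  X3 -> T0 S

CYK table (by increasing span):
  cell(0,0) c: {T1}  orig:{}
  cell(1,1) b: {A,S}
  cell(2,2) b: {A,S}
  cell(3,3) a: {T0}  orig:{}
  cell(4,4) b: {A,S}
  cell(0,1) cb: {A,S}
  cell(1,2) bb: {A}
  cell(2,3) ba: ∅
  cell(3,4) ab: {X2,X3}  orig:{}
  cell(0,2) cbb: {A,S}
  cell(1,3) bba: ∅
  cell(2,4) bab: {A,S}
  cell(0,3) cbba: ∅
  cell(1,4) bbab: {A}
  cell(0,4) cbbab: {A,S}

S ∈ T[0,4] ⇒ YES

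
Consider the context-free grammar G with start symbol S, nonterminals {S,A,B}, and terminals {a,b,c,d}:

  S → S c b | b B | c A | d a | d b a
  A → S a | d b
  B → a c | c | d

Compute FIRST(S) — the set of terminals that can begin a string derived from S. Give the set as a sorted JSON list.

FIRST sets, iterate to fixpoint:
[1]
  A via A→d b: +{d}
  B via B→a c: +{a}
  B via B→c: +{c}
  B via B→d: +{d}
  S via S→b B: +{b}
  S via S→c A: +{c}
  S via S→d a: +{d}
  S: {b,c,d}  A: {d}  B: {a,c,d}
[2]
  A via A→S a: +{b,c}
  S: {b,c,d}  A: {b,c,d}  B: {a,c,d}
[3] (stable)
  S: {b,c,d}  A: {b,c,d}  B: {a,c,d}

FIRST(S) = ["b", "c", "d"]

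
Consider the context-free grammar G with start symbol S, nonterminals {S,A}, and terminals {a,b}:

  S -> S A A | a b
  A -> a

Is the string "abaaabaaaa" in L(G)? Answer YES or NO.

Convert to CNF:
  S -> S X2 | T0 T1
  A -> a
  T0 -> a
  T1 -> b
  X2 -> A A

Fill CYK table bottom-up:
  T[0,0] 'a' = {A,T0}  orig:{A}
  T[1,1] 'b' = {T1}  orig:{}
  T[2,2] 'a' = {A,T0}  orig:{A}
  T[3,3] 'a' = {A,T0}  orig:{A}
  T[4,4] 'a' = {A,T0}  orig:{A}
  T[5,5] 'b' = {T1}  orig:{}
  T[6,6] 'a' = {A,T0}  orig:{A}
  T[7,7] 'a' = {A,T0}  orig:{A}
  T[8,8] 'a' = {A,T0}  orig:{A}
  T[9,9] 'a' = {A,T0}  orig:{A}
  T[0,1] 'ab' = {S}
  T[1,2] 'ba' = ∅
  T[2,3] 'aa' = {X2}  orig:{}
  T[3,4] 'aa' = {X2}  orig:{}
  T[4,5] 'ab' = {S}
  T[5,6] 'ba' = ∅
  T[6,7] 'aa' = {X2}  orig:{}
  T[7,8] 'aa' = {X2}  orig:{}
  T[8,9] 'aa' = {X2}  orig:{}
  T[0,2] 'aba' = ∅
  T[1,3] 'baa' = ∅
  T[2,4] 'aaa' = ∅
  T[3,5] 'aab' = ∅
  T[4,6] 'aba' = ∅
  T[5,7] 'baa' = ∅
  T[6,8] 'aaa' = ∅
  T[7,9] 'aaa' = ∅
  T[0,3] 'abaa' = {S}
  T[1,4] 'baaa' = ∅
  T[2,5] 'aaab' = ∅
  T[3,6] 'aaba' = ∅
  T[4,7] 'abaa' = {S}
  T[5,8] 'baaa' = ∅
  T[6,9] 'aaaa' = ∅
  T[0,4] 'abaaa' = ∅
  T[1,5] 'baaab' = ∅
  T[2,6] 'aaaba' = ∅
  T[3,7] 'aabaa' = ∅
  T[4,8] 'abaaa' = ∅
  T[5,9] 'baaaa' = ∅
  T[0,5] 'abaaab' = ∅
  T[1,6] 'baaaba' = ∅
  T[2,7] 'aaabaa' = ∅
  T[3,8] 'aabaaa' = ∅
  T[4,9] 'abaaaa' = {S}
  T[0,6] 'abaaaba' = ∅
  T[1,7] 'baaabaa' = ∅
  T[2,8] 'aaabaaa' = ∅
  T[3,9] 'aabaaaa' = ∅
  T[0,7] 'abaaabaa' = ∅
  T[1,8] 'baaabaaa' = ∅
  T[2,9] 'aaabaaaa' = ∅
  T[0,8] 'abaaabaaa' = ∅
  T[1,9] 'baaabaaaa' = ∅
  T[0,9] 'abaaabaaaa' = ∅

S ∉ T[0,9] ⇒ NO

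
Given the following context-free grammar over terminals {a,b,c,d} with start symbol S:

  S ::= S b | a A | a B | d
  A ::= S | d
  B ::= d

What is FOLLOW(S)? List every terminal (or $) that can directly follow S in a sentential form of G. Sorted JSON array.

Compute FIRST by fixpoint:
pass 1:
  A via A→d: +{d}
  B via B→d: +{d}
  S via S→a A: +{a}
  S via S→d: +{d}
  S: {a,d}  A: {d}  B: {d}
pass 2:
  A via A→S: +{a}
  S: {a,d}  A: {a,d}  B: {d}
pass 3: (stable)
  S: {a,d}  A: {a,d}  B: {d}

FOLLOW iteration:
seed FOLLOW(S) with $
iter 1:
  S→S b: FOLLOW(S) ⊇ FIRST(b) = {b}; new: +{b}
  S→a A: FOLLOW(A) ⊇ FOLLOW(S) ⊇ {$,b}; new: +{$,b}
  S→a B: FOLLOW(B) ⊇ FOLLOW(S) ⊇ {$,b}; new: +{$,b}
  S: {$,b}  A: {$,b}  B: {$,b}
iter 2: done
  S: {$,b}  A: {$,b}  B: {$,b}

FOLLOW(S) = ["$", "b"]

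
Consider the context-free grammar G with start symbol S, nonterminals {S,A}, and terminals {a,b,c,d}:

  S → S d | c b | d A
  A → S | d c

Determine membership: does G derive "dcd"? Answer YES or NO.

CNF form of G:
  S -> S T0 | T0 A | T1 T2
  A -> S T0 | T0 A | T0 T1 | T1 T2
  T0 -> d
  T1 -> c
  T2 -> b

Fill CYK table bottom-up:
  [0..0]={T0}  "d"  orig:{}
  [1..1]={T1}  "c"  orig:{}
  [2..2]={T0}  "d"  orig:{}
  [0..1]={A}  "dc"
  [1..2]=∅  "cd"
  [0..2]=∅  "dcd"

S ∉ T[0,2] ⇒ NO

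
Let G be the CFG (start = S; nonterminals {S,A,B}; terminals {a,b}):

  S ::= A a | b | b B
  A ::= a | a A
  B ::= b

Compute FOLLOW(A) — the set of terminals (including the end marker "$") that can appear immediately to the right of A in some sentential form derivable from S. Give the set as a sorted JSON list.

FIRST iteration:
round 1:
  A via A→a: +{a}
  B via B→b: +{b}
  S via S→A a: +{a}
  S via S→b: +{b}
  S: {a,b}  A: {a}  B: {b}
round 2: — fixpoint
  S: {a,b}  A: {a}  B: {b}

FOLLOW sets:
seed FOLLOW(S) with $
[1]
  S→A a: FOLLOW(A) ⊇ FIRST(a) = {a}; new: +{a}
  S→b B: FOLLOW(B) ⊇ FOLLOW(S) ⊇ {$}; new: +{$}
  S: {$}  A: {a}  B: {$}
[2] (no change)
  S: {$}  A: {a}  B: {$}

FOLLOW(A) = ["a"]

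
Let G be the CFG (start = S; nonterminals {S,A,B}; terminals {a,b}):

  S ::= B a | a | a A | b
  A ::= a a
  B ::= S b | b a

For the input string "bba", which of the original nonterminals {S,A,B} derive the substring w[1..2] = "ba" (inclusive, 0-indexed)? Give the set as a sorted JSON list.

Convert to CNF:
  S -> B T0 | T0 A | a | b
  A -> T0 T0
  B -> S T1 | T1 T0
  T0 -> a
  T1 -> b

Fill CYK table bottom-up (cells [i..j] with 1 ≤ i ≤ j ≤ 2 only):
  T[1,1] 'b' = {S,T1}  orig:{S}
  T[2,2] 'a' = {S,T0}  orig:{S}
  T[1,2] 'ba' = {B}

Original NTs in T[1,2] deriving "ba": ["B"]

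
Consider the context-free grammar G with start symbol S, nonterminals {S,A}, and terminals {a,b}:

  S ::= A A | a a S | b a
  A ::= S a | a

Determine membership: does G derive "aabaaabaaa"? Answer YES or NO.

Convert to CNF:
  S -> A A | T0 X2 | T1 T0
  A -> S T0 | a
  T0 -> a
  T1 -> b
  X2 -> T0 S

CYK table (by increasing span):
  [0..0]={A,T0}  "a"  orig:{A}
  [1..1]={A,T0}  "a"  orig:{A}
  [2..2]={T1}  "b"  orig:{}
  [3..3]={A,T0}  "a"  orig:{A}
  [4..4]={A,T0}  "a"  orig:{A}
  [5..5]={A,T0}  "a"  orig:{A}
  [6..6]={T1}  "b"  orig:{}
  [7..7]={A,T0}  "a"  orig:{A}
  [8..8]={A,T0}  "a"  orig:{A}
  [9..9]={A,T0}  "a"  orig:{A}
  [0..1]={S}  "aa"
  [1..2]=∅  "ab"
  [2..3]={S}  "ba"
  [3..4]={S}  "aa"
  [4..5]={S}  "aa"
  [5..6]=∅  "ab"
  [6..7]={S}  "ba"
  [7..8]={S}  "aa"
  [8..9]={S}  "aa"
  [0..2]=∅  "aab"
  [1..3]={X2}  "aba"  orig:{}
  [2..4]={A}  "baa"
  [3..5]={A,X2}  "aaa"  orig:{A}
  [4..6]=∅  "aab"
  [5..7]={X2}  "aba"  orig:{}
  [6..8]={A}  "baa"
  [7..9]={A,X2}  "aaa"  orig:{A}
  [0..3]={S}  "aaba"
  [1..4]={S}  "abaa"
  [2..5]={S}  "baaa"
  [3..6]=∅  "aaab"
  [4..7]={S}  "aaba"
  [5..8]={S}  "abaa"
  [6..9]={S}  "baaa"
  [0..4]={A,X2}  "aabaa"  orig:{A}
  [1..5]={A,X2}  "abaaa"  orig:{A}
  [2..6]=∅  "baaab"
  [3..7]={X2}  "aaaba"  orig:{}
  [4..8]={A,X2}  "aabaa"  orig:{A}
  [5..9]={A,X2}  "abaaa"  orig:{A}
  [0..5]={S}  "aabaaa"
  [1..6]=∅  "abaaab"
  [2..7]=∅  "baaaba"
  [3..8]={S}  "aaabaa"
  [4..9]={S}  "aabaaa"
  [0..6]=∅  "aabaaab"
  [1..7]=∅  "abaaaba"
  [2..8]=∅  "baaabaa"
  [3..9]={A,X2}  "aaabaaa"  orig:{A}
  [0..7]=∅  "aabaaaba"
  [1..8]={S}  "abaaabaa"
  [2..9]={S}  "baaabaaa"
  [0..8]={X2}  "aabaaabaa"  orig:{}
  [1..9]={A,X2}  "abaaabaaa"  orig:{A}
  [0..9]={S}  "aabaaabaaa"

S ∈ T[0,9] ⇒ YES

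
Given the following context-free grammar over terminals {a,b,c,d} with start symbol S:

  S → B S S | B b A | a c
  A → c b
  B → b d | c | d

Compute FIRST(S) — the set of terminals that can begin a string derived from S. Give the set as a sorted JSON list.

FIRST sets, iterate to fixpoint:
[1]
  A via A→c b: +{c}
  B via B→b d: +{b}
  B via B→c: +{c}
  B via B→d: +{d}
  S via S→B S S: +{b,c,d}
  S via S→a c: +{a}
  FIRST(S)={a,b,c,d}  FIRST(A)={c}  FIRST(B)={b,c,d}
[2] — fixpoint
  FIRST(S)={a,b,c,d}  FIRST(A)={c}  FIRST(B)={b,c,d}

FIRST(S) = ["a", "b", "c", "d"]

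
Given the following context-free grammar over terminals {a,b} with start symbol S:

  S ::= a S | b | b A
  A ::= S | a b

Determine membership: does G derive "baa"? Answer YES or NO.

Convert to CNF:
  S -> T0 S | T1 A | b
  A -> T0 S | T0 T1 | T1 A | b
  T0 -> a
  T1 -> b

CYK table (by increasing span):
  cell(0,0) b: {A,S,T1}  orig:{A,S}
  cell(1,1) a: {T0}  orig:{}
  cell(2,2) a: {T0}  orig:{}
  cell(0,1) ba: ∅
  cell(1,2) aa: ∅
  cell(0,2) baa: ∅

S ∉ T[0,2] ⇒ NO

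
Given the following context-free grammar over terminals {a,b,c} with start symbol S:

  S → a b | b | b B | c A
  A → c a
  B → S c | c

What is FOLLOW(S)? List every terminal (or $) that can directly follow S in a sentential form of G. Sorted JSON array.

Compute FIRST by fixpoint:
[1]
  A via A→c a: +{c}
  B via B→c: +{c}
  S via S→a b: +{a}
  S via S→b: +{b}
  S via S→c A: +{c}
  FIRST[S]={a,b,c}  FIRST[A]={c}  FIRST[B]={c}
[2]
  B via B→S c: +{a,b}
  FIRST[S]={a,b,c}  FIRST[A]={c}  FIRST[B]={a,b,c}
[3] (stable)
  FIRST[S]={a,b,c}  FIRST[A]={c}  FIRST[B]={a,b,c}

Compute FOLLOW by fixpoint:
seed FOLLOW(S) with $
[1]
  B→S c: FOLLOW(S) ⊇ FIRST(c) = {c}; new: +{c}
  S→b B: FOLLOW(B) ⊇ FOLLOW(S) ⊇ {$,c}; new: +{$,c}
  S→c A: FOLLOW(A) ⊇ FOLLOW(S) ⊇ {$,c}; new: +{$,c}
  FOLLOW(S)={$,c}  FOLLOW(A)={$,c}  FOLLOW(B)={$,c}
[2] done
  FOLLOW(S)={$,c}  FOLLOW(A)={$,c}  FOLLOW(B)={$,c}

FOLLOW(S) = ["$", "c"]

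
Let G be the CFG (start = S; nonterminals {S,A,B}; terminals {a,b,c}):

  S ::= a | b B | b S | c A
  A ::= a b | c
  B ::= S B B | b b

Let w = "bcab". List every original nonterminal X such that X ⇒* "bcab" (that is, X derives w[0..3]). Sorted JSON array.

CNF form of G:
  S -> T1 B | T1 S | T2 A | a
  A -> T0 T1 | c
  B -> S X3 | T1 T1
  T0 -> a
  T1 -> b
  T2 -> c
  X3 -> B B

Fill CYK table bottom-up — only the sub-triangle for w[0..3]:
  [0..0]={T1}  "b"  orig:{}
  [1..1]={A,T2}  "c"  orig:{A}
  [2..2]={S,T0}  "a"  orig:{S}
  [3..3]={T1}  "b"  orig:{}
  [0..1]=∅  "bc"
  [1..2]=∅  "ca"
  [2..3]={A}  "ab"
  [0..2]=∅  "bca"
  [1..3]={S}  "cab"
  [0..3]={S}  "bcab"

Original NTs in T[0,3] deriving "bcab": ["S"]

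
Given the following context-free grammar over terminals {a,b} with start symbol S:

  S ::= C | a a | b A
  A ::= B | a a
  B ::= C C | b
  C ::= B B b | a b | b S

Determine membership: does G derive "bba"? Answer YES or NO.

Convert to CNF:
  S -> B X3 | T0 T0 | T0 T1 | T1 A | T1 S
  A -> C C | T0 T0 | b
  B -> C C | b
  C -> B X2 | T0 T1 | T1 S
  T0 -> a
  T1 -> b
  X2 -> B T1
  X3 -> B T1

Fill CYK table bottom-up:
  T[0,0] 'b' = {A,B,T1}  orig:{A,B}
  T[1,1] 'b' = {A,B,T1}  orig:{A,B}
  T[2,2] 'a' = {T0}  orig:{}
  T[0,1] 'bb' = {S,X2,X3}  orig:{S}
  T[1,2] 'ba' = ∅
  T[0,2] 'bba' = ∅

S ∉ T[0,2] ⇒ NO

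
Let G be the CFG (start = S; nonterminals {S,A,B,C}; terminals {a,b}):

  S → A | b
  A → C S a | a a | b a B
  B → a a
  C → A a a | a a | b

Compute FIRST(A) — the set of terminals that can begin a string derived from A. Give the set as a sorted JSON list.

FIRST iteration:
round 1:
  A via A→a a: +{a}
  A via A→b a B: +{b}
  B via B→a a: +{a}
  C via C→A a a: +{a,b}
  S via S→A: +{a,b}
  S: {a,b}  A: {a,b}  B: {a}  C: {a,b}
round 2: done
  S: {a,b}  A: {a,b}  B: {a}  C: {a,b}

FIRST(A) = ["a", "b"]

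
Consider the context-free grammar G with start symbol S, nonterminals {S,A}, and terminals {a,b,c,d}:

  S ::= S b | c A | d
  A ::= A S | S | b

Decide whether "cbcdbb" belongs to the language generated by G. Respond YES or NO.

CNF form of G:
  S -> S T0 | T1 A | d
  A -> A S | S T0 | T1 A | b | d
  T0 -> b
  T1 -> c

CYK fill:
  cell(0,0) c: {T1}  orig:{}
  cell(1,1) b: {A,T0}  orig:{A}
  cell(2,2) c: {T1}  orig:{}
  cell(3,3) d: {A,S}
  cell(4,4) b: {A,T0}  orig:{A}
  cell(5,5) b: {A,T0}  orig:{A}
  cell(0,1) cb: {A,S}
  cell(1,2) bc: ∅
  cell(2,3) cd: {A,S}
  cell(3,4) db: {A,S}
  cell(4,5) bb: ∅
  cell(0,2) cbc: ∅
  cell(1,3) bcd: {A}
  cell(2,4) cdb: {A,S}
  cell(3,5) dbb: {A,S}
  cell(0,3) cbcd: {A,S}
  cell(1,4) bcdb: {A}
  cell(2,5) cdbb: {A,S}
  cell(0,4) cbcdb: {A,S}
  cell(1,5) bcdbb: {A}
  cell(0,5) cbcdbb: {A,S}

S ∈ T[0,5] ⇒ YES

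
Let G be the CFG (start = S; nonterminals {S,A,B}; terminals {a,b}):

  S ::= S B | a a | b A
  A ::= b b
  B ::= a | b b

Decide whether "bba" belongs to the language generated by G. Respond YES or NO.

CNF form of G:
  S -> S B | T0 A | T1 T1
  A -> T0 T0
  B -> T0 T0 | a
  T0 -> b
  T1 -> a

CYK fill:
  T[0,0] 'b' = {T0}  orig:{}
  T[1,1] 'b' = {T0}  orig:{}
  T[2,2] 'a' = {B,T1}  orig:{B}
  T[0,1] 'bb' = {A,B}
  T[1,2] 'ba' = ∅
  T[0,2] 'bba' = ∅

S ∉ T[0,2] ⇒ NO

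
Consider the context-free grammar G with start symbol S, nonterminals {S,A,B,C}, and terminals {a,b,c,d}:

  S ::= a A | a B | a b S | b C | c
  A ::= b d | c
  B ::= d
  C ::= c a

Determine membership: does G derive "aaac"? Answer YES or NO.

Convert to CNF:
  S -> T0 C | T3 A | T3 B | T3 X4 | c
  A -> T0 T1 | c
  B -> d
  C -> T2 T3
  T0 -> b
  T1 -> d
  T2 -> c
  T3 -> a
  X4 -> T0 S

CYK table (by increasing span):
  [0..0]={T3}  "a"  orig:{}
  [1..1]={T3}  "a"  orig:{}
  [2..2]={T3}  "a"  orig:{}
  [3..3]={A,S,T2}  "c"  orig:{A,S}
  [0..1]=∅  "aa"
  [1..2]=∅  "aa"
  [2..3]={S}  "ac"
  [0..2]=∅  "aaa"
  [1..3]=∅  "aac"
  [0..3]=∅  "aaac"

S ∉ T[0,3] ⇒ NO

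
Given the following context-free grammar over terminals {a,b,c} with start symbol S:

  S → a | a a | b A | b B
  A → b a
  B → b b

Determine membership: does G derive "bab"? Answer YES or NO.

Convert to CNF:
  S -> T0 A | T0 B | T1 T1 | a
  A -> T0 T1
  B -> T0 T0
  T0 -> b
  T1 -> a

Fill CYK table bottom-up:
  T[0,0] 'b' = {T0}  orig:{}
  T[1,1] 'a' = {S,T1}  orig:{S}
  T[2,2] 'b' = {T0}  orig:{}
  T[0,1] 'ba' = {A}
  T[1,2] 'ab' = ∅
  T[0,2] 'bab' = ∅

S ∉ T[0,2] ⇒ NO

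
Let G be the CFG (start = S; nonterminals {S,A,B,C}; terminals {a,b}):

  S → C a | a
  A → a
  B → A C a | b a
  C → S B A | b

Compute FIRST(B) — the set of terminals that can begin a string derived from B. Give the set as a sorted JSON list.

Compute FIRST by fixpoint:
pass 1:
  A via A→a: +{a}
  B via B→A C a: +{a}
  B via B→b a: +{b}
  C via C→b: +{b}
  S via S→C a: +{b}
  S via S→a: +{a}
  FIRST[S]={a,b}  FIRST[A]={a}  FIRST[B]={a,b}  FIRST[C]={b}
pass 2:
  C via C→S B A: +{a}
  FIRST[S]={a,b}  FIRST[A]={a}  FIRST[B]={a,b}  FIRST[C]={a,b}
pass 3: done
  FIRST[S]={a,b}  FIRST[A]={a}  FIRST[B]={a,b}  FIRST[C]={a,b}

FIRST(B) = ["a", "b"]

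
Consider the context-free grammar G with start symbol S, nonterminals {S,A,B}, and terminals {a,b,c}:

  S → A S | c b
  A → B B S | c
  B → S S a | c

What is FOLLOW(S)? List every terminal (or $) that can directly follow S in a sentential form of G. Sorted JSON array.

FIRST iteration:
round 1:
  A via A→c: +{c}
  B via B→c: +{c}
  S via S→A S: +{c}
  FIRST[S]={c}  FIRST[A]={c}  FIRST[B]={c}
round 2: (no change)
  FIRST[S]={c}  FIRST[A]={c}  FIRST[B]={c}

FOLLOW sets:
initialize: $ ∈ FOLLOW(S)
iter 1:
  A→B B S: FOLLOW(B) ⊇ FIRST(B) = {c}; new: +{c}
  B→S S a: FOLLOW(S) ⊇ FIRST(S) = {c}; new: +{c}
  B→S S a: FOLLOW(S) ⊇ FIRST(a) = {a}; new: +{a}
  S→A S: FOLLOW(A) ⊇ FIRST(S) = {c}; new: +{c}
  S: {$,a,c}  A: {c}  B: {c}
iter 2: done
  S: {$,a,c}  A: {c}  B: {c}

FOLLOW(S) = ["$", "a", "c"]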